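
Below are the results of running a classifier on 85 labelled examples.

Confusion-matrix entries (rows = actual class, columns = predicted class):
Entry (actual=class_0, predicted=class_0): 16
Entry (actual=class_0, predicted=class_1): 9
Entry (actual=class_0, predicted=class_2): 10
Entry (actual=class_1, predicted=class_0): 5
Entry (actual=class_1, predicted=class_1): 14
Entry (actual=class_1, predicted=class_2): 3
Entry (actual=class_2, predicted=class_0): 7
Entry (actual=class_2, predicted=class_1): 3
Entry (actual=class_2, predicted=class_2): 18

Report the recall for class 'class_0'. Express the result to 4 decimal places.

0.4571

Take TP from the diagonal, FP from the rest of the 'class_0' prediction marginal, FN from the rest of the 'class_0' actual marginal.
recall = TP/(TP+FN).
class_0: TP=16, FN=9+10=19 → 16/35 = 0.45714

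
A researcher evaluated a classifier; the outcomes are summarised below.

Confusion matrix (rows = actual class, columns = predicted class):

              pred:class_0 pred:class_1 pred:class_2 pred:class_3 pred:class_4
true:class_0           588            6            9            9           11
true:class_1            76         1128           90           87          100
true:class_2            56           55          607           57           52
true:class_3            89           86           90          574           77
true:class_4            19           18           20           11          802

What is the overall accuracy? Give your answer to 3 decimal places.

Accuracy = trace / total = (588+1128+607+574+802=3699) / 4717 = 3699/4717 = 0.784

0.784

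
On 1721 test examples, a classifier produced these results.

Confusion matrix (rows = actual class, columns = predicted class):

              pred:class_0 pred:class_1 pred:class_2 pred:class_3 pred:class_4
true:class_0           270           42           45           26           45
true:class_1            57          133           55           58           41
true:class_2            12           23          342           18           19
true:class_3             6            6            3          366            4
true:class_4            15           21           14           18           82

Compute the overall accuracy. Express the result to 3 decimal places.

0.693

Accuracy = trace / total = (270+133+342+366+82=1193) / 1721 = 1193/1721 = 0.693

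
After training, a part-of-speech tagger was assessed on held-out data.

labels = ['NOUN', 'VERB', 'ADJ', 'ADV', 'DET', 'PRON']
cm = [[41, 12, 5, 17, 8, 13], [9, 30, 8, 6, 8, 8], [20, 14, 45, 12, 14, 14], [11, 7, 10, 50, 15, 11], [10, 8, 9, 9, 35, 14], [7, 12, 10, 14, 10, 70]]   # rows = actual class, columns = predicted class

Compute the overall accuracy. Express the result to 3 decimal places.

0.455

Accuracy = trace / total = (41+30+45+50+35+70=271) / 596 = 271/596 = 0.455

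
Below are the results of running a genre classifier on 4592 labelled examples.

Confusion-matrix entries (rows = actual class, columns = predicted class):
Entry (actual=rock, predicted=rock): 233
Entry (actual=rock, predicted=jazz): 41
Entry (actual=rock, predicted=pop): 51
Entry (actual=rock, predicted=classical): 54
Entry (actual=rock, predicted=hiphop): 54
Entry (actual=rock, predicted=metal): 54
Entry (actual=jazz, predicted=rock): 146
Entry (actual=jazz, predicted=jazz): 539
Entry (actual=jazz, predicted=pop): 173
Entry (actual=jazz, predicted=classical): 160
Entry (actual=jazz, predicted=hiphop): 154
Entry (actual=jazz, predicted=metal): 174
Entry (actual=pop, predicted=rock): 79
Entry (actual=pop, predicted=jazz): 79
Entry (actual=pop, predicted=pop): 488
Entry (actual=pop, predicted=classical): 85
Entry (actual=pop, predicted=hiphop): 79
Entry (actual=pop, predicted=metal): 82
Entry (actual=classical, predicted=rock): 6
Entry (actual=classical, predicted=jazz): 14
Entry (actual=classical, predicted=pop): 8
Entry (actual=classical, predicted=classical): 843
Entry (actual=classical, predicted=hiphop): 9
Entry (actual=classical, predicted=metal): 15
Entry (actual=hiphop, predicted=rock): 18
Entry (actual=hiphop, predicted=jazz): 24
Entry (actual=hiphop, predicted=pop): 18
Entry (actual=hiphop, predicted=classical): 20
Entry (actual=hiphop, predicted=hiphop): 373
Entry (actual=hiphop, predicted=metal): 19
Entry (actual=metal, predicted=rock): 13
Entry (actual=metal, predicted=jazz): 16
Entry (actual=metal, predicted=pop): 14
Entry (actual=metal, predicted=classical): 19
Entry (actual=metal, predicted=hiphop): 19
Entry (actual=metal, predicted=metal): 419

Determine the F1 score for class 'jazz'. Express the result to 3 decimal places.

Take TP from the diagonal, FP from the rest of the 'jazz' prediction marginal, FN from the rest of the 'jazz' actual marginal.
F1 score = 2·TP/(2·TP+FP+FN).
jazz: TP=539, FP=41+79+14+24+16=174, FN=146+173+160+154+174=807 → 1078/2059 = 0.5236

0.524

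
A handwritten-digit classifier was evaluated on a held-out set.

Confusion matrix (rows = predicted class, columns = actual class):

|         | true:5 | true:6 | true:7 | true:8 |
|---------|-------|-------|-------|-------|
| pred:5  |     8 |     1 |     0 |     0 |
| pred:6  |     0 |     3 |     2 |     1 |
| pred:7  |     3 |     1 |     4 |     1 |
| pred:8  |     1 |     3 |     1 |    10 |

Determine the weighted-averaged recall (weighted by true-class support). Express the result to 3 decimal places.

Per-class recall (TP/(TP+FN)):
  5: TP=8, FN=0+3+1=4 → 8/12 = 0.6667
  6: TP=3, FN=1+1+3=5 → 3/8 = 0.3750
  7: TP=4, FN=0+2+1=3 → 4/7 = 0.5714
  8: TP=10, FN=0+1+1=2 → 10/12 = 0.8333
Weighted-recall = Σ (supportᵢ/N)·recallᵢ with N=39: (12/39)·0.6667 + (8/39)·0.3750 + (7/39)·0.5714 + (12/39)·0.8333 = 0.641

0.641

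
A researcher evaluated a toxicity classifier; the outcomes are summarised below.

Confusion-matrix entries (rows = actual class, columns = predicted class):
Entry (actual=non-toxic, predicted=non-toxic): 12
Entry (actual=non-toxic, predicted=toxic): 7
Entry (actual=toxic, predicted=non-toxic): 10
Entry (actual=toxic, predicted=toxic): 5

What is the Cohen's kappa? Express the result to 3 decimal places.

Observed agreement pₒ = trace/N = 17/34 = 0.5000
Expected agreement pₑ = Σ (rowᵢ·colᵢ)/N² = (19·22 + 15·12)/34² = 0.5173
κ = (pₒ − pₑ)/(1 − pₑ) = (0.5000 − 0.5173)/(1 − 0.5173) = -0.036

-0.036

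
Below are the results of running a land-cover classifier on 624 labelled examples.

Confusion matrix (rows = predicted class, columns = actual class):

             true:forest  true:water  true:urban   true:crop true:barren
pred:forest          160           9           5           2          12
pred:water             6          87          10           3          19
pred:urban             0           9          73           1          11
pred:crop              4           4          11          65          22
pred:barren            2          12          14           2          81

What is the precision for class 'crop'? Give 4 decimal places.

0.6132

One-vs-rest for 'crop': TP = diagonal; FP = other classes predicted 'crop'; FN = 'crop' predicted as other.
precision = TP/(TP+FP).
crop: TP=65, FP=4+4+11+22=41 → 65/106 = 0.61321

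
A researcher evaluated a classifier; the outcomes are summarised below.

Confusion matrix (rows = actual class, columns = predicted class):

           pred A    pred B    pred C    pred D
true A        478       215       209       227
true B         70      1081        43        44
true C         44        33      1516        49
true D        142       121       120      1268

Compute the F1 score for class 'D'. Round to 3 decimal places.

0.783

One-vs-rest for 'D': TP = diagonal; FP = other classes predicted 'D'; FN = 'D' predicted as other.
F1 score = 2·TP/(2·TP+FP+FN).
D: TP=1268, FP=227+44+49=320, FN=142+121+120=383 → 2536/3239 = 0.7830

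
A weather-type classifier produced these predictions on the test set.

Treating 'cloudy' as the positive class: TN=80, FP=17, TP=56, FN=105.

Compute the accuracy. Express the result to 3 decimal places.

0.527

Accuracy = (TP+TN)/N = (56+80)/258 = 0.527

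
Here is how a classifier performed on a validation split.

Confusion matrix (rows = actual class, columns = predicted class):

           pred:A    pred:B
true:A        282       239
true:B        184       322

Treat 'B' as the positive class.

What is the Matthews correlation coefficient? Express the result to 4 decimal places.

0.1784

MCC = (TP·TN − FP·FN) / √((TP+FP)(TP+FN)(TN+FP)(TN+FN))
Numerator = 322·282 − 239·184 = 46828
Denominator = √(561·506·521·466) = √68918690676 = 262523.6955
MCC = 46828 / 262523.6955 = 0.1784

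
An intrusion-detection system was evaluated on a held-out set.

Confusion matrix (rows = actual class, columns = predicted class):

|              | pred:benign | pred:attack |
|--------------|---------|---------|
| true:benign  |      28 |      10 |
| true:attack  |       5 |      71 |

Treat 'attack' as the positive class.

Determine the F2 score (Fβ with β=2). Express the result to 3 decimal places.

0.922

Fβ = (1+β²)·TP / ((1+β²)·TP + β²·FN + FP), with β²=4
= 5·71 / (5·71 + 4·5 + 10) = 0.922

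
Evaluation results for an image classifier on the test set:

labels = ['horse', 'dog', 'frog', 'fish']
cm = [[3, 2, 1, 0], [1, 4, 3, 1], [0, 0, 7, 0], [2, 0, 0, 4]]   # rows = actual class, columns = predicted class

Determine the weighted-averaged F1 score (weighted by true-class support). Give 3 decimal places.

0.629

Per-class F1 score (2·TP/(2·TP+FP+FN)):
  horse: TP=3, FP=1+0+2=3, FN=2+1+0=3 → 6/12 = 0.5000
  dog: TP=4, FP=2+0+0=2, FN=1+3+1=5 → 8/15 = 0.5333
  frog: TP=7, FP=1+3+0=4, FN=0+0+0=0 → 14/18 = 0.7778
  fish: TP=4, FP=0+1+0=1, FN=2+0+0=2 → 8/11 = 0.7273
Weighted-F1 score = Σ (supportᵢ/N)·F1 scoreᵢ with N=28: (6/28)·0.5000 + (9/28)·0.5333 + (7/28)·0.7778 + (6/28)·0.7273 = 0.629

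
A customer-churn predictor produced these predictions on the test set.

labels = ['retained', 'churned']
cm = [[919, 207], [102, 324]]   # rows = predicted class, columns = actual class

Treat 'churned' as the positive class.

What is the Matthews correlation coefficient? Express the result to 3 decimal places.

MCC = (TP·TN − FP·FN) / √((TP+FP)(TP+FN)(TN+FP)(TN+FN))
Numerator = 324·919 − 102·207 = 276642
Denominator = √(426·531·1021·1126) = √260056823076 = 509957.6679
MCC = 276642 / 509957.6679 = 0.542

0.542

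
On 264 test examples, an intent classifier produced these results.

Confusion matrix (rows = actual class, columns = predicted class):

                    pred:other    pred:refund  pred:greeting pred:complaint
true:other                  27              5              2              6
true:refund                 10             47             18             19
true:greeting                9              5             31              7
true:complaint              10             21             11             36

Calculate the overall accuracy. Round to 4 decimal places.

0.5341

Accuracy = trace / total = (27+47+31+36=141) / 264 = 141/264 = 0.5341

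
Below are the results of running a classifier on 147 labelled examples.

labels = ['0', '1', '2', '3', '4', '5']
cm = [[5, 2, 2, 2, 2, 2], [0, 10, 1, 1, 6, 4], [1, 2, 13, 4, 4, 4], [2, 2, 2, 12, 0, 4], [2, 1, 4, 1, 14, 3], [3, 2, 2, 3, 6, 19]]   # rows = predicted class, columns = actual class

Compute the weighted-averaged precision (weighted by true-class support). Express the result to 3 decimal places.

0.504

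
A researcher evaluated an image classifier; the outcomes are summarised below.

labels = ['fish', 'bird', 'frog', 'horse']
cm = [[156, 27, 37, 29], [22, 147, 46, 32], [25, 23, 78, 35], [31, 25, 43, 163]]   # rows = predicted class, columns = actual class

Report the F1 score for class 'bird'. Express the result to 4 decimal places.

0.6269

F1 score = 2·TP/(2·TP+FP+FN).
bird: TP=147, FP=22+46+32=100, FN=27+23+25=75 → 294/469 = 0.62687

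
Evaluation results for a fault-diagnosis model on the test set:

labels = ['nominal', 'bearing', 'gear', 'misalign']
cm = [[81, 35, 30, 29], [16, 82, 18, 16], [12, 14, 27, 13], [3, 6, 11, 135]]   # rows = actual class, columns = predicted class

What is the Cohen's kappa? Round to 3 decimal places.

0.478

Observed agreement pₒ = trace/N = 325/528 = 0.6155
Expected agreement pₑ = Σ (rowᵢ·colᵢ)/N² = (175·112 + 132·137 + 66·86 + 155·193)/528² = 0.2628
κ = (pₒ − pₑ)/(1 − pₑ) = (0.6155 − 0.2628)/(1 − 0.2628) = 0.478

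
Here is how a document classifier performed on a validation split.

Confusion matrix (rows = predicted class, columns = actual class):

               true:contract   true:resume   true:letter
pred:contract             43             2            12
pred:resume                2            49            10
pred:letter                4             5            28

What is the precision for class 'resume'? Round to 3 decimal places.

One-vs-rest for 'resume': TP = diagonal; FP = other classes predicted 'resume'; FN = 'resume' predicted as other.
precision = TP/(TP+FP).
resume: TP=49, FP=2+10=12 → 49/61 = 0.8033

0.803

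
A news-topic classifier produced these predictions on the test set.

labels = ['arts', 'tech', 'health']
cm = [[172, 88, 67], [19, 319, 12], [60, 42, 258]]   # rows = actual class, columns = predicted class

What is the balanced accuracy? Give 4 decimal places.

0.7180

Balanced accuracy = mean of per-class recall.
  arts: recall = 172/327 = 0.52599
  tech: recall = 319/350 = 0.91143
  health: recall = 258/360 = 0.71667
Mean = (0.52599 + 0.91143 + 0.71667) / 3 = 0.7180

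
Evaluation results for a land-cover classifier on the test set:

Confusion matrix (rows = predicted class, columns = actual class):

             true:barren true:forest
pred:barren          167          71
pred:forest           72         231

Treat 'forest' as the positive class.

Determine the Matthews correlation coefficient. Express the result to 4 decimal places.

0.4639

MCC = (TP·TN − FP·FN) / √((TP+FP)(TP+FN)(TN+FP)(TN+FN))
Numerator = 231·167 − 72·71 = 33465
Denominator = √(303·302·239·238) = √5205044292 = 72145.9929
MCC = 33465 / 72145.9929 = 0.4639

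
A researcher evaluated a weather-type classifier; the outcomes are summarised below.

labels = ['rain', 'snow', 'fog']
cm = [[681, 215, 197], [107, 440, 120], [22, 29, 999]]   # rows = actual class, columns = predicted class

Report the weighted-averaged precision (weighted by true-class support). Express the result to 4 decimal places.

0.7634

Per-class precision (TP/(TP+FP)):
  rain: TP=681, FP=107+22=129 → 681/810 = 0.84074
  snow: TP=440, FP=215+29=244 → 440/684 = 0.64327
  fog: TP=999, FP=197+120=317 → 999/1316 = 0.75912
Weighted-precision = Σ (supportᵢ/N)·precisionᵢ with N=2810: (1093/2810)·0.84074 + (667/2810)·0.64327 + (1050/2810)·0.75912 = 0.7634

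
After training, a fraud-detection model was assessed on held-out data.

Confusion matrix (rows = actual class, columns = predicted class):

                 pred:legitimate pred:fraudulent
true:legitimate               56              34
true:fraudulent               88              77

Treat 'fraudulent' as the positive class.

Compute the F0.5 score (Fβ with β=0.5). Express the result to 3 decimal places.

0.632

Fβ = (1+β²)·TP / ((1+β²)·TP + β²·FN + FP), with β²=1/4
= 1.25·77 / (1.25·77 + 0.25·88 + 34) = 0.632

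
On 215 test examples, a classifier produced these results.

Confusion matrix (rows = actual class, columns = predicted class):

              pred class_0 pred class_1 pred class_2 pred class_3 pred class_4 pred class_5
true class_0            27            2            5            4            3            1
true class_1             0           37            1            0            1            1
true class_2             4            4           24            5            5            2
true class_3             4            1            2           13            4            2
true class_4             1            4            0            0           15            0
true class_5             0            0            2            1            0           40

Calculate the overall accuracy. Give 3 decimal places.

Accuracy = trace / total = (27+37+24+13+15+40=156) / 215 = 156/215 = 0.726

0.726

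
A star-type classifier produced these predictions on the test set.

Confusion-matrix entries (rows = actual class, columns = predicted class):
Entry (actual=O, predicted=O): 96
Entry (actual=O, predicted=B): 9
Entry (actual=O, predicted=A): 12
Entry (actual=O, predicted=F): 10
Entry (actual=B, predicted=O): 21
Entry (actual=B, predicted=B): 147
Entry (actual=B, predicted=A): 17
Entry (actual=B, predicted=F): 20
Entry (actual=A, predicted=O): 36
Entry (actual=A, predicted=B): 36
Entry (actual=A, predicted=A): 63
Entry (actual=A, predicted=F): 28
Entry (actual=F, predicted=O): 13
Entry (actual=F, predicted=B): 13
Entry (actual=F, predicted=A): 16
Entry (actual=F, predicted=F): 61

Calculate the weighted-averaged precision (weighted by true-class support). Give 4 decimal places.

Per-class precision (TP/(TP+FP)):
  O: TP=96, FP=21+36+13=70 → 96/166 = 0.57831
  B: TP=147, FP=9+36+13=58 → 147/205 = 0.71707
  A: TP=63, FP=12+17+16=45 → 63/108 = 0.58333
  F: TP=61, FP=10+20+28=58 → 61/119 = 0.51261
Weighted-precision = Σ (supportᵢ/N)·precisionᵢ with N=598: (127/598)·0.57831 + (205/598)·0.71707 + (163/598)·0.58333 + (103/598)·0.51261 = 0.6159

0.6159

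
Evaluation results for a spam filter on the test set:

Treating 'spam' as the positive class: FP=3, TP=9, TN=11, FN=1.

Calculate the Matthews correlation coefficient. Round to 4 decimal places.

MCC = (TP·TN − FP·FN) / √((TP+FP)(TP+FN)(TN+FP)(TN+FN))
Numerator = 9·11 − 3·1 = 96
Denominator = √(12·10·14·12) = √20160 = 141.9859
MCC = 96 / 141.9859 = 0.6761

0.6761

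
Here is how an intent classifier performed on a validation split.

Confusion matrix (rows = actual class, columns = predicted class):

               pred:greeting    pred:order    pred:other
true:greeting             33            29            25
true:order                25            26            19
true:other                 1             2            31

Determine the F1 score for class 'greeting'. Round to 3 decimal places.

0.452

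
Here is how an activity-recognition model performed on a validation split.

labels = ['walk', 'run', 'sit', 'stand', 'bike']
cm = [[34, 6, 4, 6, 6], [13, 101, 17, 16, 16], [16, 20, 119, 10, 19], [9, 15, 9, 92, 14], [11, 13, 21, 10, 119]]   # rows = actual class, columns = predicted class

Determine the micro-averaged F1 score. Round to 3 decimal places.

0.649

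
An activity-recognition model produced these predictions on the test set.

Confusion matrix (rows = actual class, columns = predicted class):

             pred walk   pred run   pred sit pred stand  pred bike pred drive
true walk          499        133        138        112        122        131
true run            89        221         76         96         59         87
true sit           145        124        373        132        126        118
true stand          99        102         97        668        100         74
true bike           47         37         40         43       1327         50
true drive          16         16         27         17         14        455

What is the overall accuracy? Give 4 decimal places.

Accuracy = trace / total = (499+221+373+668+1327+455=3543) / 6010 = 3543/6010 = 0.5895

0.5895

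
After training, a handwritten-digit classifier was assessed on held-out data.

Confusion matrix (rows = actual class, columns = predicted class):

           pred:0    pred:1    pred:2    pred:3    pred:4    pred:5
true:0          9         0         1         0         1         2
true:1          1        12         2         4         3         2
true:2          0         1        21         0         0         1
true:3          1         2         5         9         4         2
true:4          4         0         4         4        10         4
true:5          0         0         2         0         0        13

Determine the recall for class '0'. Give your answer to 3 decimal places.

Treat '0' as positive and all other classes as negative.
recall = TP/(TP+FN).
0: TP=9, FN=0+1+0+1+2=4 → 9/13 = 0.6923

0.692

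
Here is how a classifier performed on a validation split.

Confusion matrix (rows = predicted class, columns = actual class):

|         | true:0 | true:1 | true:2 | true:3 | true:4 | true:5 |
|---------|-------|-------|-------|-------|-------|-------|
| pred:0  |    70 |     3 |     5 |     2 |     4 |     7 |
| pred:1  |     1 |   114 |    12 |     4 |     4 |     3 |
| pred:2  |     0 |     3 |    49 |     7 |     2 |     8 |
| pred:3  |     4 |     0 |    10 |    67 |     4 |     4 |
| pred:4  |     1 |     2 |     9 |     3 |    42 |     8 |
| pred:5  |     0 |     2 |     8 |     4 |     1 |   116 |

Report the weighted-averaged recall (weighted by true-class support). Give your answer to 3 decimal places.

0.786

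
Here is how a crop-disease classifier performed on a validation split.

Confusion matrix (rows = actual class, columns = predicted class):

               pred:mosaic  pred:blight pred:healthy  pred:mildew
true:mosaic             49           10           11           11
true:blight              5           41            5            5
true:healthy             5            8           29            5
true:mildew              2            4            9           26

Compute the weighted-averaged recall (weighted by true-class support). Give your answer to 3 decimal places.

0.644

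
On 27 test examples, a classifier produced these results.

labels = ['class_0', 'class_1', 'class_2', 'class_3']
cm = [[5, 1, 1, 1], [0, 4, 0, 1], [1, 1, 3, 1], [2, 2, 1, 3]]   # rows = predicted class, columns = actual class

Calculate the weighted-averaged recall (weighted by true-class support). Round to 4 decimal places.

0.5556

Per-class recall (TP/(TP+FN)):
  class_0: TP=5, FN=0+1+2=3 → 5/8 = 0.62500
  class_1: TP=4, FN=1+1+2=4 → 4/8 = 0.50000
  class_2: TP=3, FN=1+0+1=2 → 3/5 = 0.60000
  class_3: TP=3, FN=1+1+1=3 → 3/6 = 0.50000
Weighted-recall = Σ (supportᵢ/N)·recallᵢ with N=27: (8/27)·0.62500 + (8/27)·0.50000 + (5/27)·0.60000 + (6/27)·0.50000 = 0.5556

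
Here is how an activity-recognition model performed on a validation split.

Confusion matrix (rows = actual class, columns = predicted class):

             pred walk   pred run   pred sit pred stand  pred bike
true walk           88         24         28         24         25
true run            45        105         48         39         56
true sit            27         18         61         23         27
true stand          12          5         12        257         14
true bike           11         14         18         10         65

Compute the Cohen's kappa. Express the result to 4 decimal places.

Observed agreement pₒ = trace/N = 576/1056 = 0.54545
Expected agreement pₑ = Σ (rowᵢ·colᵢ)/N² = (189·183 + 293·166 + 156·167 + 300·353 + 118·187)/1056² = 0.21275
κ = (pₒ − pₑ)/(1 − pₑ) = (0.54545 − 0.21275)/(1 − 0.21275) = 0.4226

0.4226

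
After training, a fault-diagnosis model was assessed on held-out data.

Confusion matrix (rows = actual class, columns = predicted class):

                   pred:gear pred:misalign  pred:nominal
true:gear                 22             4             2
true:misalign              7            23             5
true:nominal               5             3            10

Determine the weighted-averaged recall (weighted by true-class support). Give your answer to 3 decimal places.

0.679

Per-class recall (TP/(TP+FN)):
  gear: TP=22, FN=4+2=6 → 22/28 = 0.7857
  misalign: TP=23, FN=7+5=12 → 23/35 = 0.6571
  nominal: TP=10, FN=5+3=8 → 10/18 = 0.5556
Weighted-recall = Σ (supportᵢ/N)·recallᵢ with N=81: (28/81)·0.7857 + (35/81)·0.6571 + (18/81)·0.5556 = 0.679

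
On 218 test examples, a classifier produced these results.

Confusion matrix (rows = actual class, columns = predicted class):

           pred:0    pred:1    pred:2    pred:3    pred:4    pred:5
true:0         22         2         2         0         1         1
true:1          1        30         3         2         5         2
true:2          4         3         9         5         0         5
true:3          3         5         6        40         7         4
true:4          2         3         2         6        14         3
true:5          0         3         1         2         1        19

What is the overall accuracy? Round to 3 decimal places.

Accuracy = trace / total = (22+30+9+40+14+19=134) / 218 = 134/218 = 0.615

0.615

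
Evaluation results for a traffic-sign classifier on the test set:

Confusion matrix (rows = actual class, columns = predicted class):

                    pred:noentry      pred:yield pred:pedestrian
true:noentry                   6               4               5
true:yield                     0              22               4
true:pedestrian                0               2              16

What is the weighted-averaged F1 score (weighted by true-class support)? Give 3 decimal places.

0.731

Per-class F1 score (2·TP/(2·TP+FP+FN)):
  noentry: TP=6, FP=0+0=0, FN=4+5=9 → 12/21 = 0.5714
  yield: TP=22, FP=4+2=6, FN=0+4=4 → 44/54 = 0.8148
  pedestrian: TP=16, FP=5+4=9, FN=0+2=2 → 32/43 = 0.7442
Weighted-F1 score = Σ (supportᵢ/N)·F1 scoreᵢ with N=59: (15/59)·0.5714 + (26/59)·0.8148 + (18/59)·0.7442 = 0.731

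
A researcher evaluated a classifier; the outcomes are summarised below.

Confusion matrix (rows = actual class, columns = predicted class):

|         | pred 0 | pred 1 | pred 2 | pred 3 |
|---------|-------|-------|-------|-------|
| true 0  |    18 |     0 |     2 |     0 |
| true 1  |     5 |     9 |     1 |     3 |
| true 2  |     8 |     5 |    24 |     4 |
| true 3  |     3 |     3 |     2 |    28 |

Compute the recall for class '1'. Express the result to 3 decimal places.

recall = TP/(TP+FN).
1: TP=9, FN=5+1+3=9 → 9/18 = 0.5000

0.500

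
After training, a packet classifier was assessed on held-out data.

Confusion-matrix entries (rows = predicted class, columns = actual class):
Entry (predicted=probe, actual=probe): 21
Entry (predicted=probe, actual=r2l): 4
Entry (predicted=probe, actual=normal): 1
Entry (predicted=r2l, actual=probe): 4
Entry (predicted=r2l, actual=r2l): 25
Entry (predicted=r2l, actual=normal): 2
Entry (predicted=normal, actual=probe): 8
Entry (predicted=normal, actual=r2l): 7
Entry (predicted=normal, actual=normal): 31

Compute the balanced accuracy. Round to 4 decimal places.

0.7475

Balanced accuracy = mean of per-class recall.
  probe: recall = 21/33 = 0.63636
  r2l: recall = 25/36 = 0.69444
  normal: recall = 31/34 = 0.91176
Mean = (0.63636 + 0.69444 + 0.91176) / 3 = 0.7475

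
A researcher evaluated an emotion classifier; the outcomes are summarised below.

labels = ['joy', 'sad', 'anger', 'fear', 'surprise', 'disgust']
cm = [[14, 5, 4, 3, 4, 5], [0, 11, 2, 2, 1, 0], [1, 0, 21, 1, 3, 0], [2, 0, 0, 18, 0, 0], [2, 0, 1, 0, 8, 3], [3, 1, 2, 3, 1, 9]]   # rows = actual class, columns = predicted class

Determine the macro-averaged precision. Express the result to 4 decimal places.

Per-class precision (TP/(TP+FP)):
  joy: TP=14, FP=0+1+2+2+3=8 → 14/22 = 0.63636
  sad: TP=11, FP=5+0+0+0+1=6 → 11/17 = 0.64706
  anger: TP=21, FP=4+2+0+1+2=9 → 21/30 = 0.70000
  fear: TP=18, FP=3+2+1+0+3=9 → 18/27 = 0.66667
  surprise: TP=8, FP=4+1+3+0+1=9 → 8/17 = 0.47059
  disgust: TP=9, FP=5+0+0+0+3=8 → 9/17 = 0.52941
Macro-precision = mean = (0.63636 + 0.64706 + 0.70000 + 0.66667 + 0.47059 + 0.52941) / 6 = 0.6083

0.6083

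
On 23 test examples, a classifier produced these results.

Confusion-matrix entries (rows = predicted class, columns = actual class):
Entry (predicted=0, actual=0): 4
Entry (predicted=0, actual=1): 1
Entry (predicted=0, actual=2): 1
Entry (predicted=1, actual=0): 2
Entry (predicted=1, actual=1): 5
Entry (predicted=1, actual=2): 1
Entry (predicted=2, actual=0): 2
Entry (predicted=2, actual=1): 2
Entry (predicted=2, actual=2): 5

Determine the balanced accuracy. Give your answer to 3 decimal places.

Balanced accuracy = mean of per-class recall.
  0: recall = 4/8 = 0.5000
  1: recall = 5/8 = 0.6250
  2: recall = 5/7 = 0.7143
Mean = (0.5000 + 0.6250 + 0.7143) / 3 = 0.613

0.613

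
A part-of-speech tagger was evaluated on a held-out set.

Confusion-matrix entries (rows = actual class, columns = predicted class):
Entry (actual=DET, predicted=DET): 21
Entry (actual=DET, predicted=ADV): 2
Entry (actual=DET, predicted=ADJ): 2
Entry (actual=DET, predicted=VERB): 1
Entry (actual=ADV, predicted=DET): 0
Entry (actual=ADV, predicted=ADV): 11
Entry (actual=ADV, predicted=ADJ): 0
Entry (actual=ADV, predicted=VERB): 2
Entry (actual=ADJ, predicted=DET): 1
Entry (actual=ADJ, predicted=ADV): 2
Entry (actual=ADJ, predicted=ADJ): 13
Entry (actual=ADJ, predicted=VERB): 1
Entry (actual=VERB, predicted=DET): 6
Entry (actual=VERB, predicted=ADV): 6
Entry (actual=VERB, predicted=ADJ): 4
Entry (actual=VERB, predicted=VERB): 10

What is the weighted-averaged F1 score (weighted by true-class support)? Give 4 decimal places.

Per-class F1 score (2·TP/(2·TP+FP+FN)):
  DET: TP=21, FP=0+1+6=7, FN=2+2+1=5 → 42/54 = 0.77778
  ADV: TP=11, FP=2+2+6=10, FN=0+0+2=2 → 22/34 = 0.64706
  ADJ: TP=13, FP=2+0+4=6, FN=1+2+1=4 → 26/36 = 0.72222
  VERB: TP=10, FP=1+2+1=4, FN=6+6+4=16 → 20/40 = 0.50000
Weighted-F1 score = Σ (supportᵢ/N)·F1 scoreᵢ with N=82: (26/82)·0.77778 + (13/82)·0.64706 + (17/82)·0.72222 + (26/82)·0.50000 = 0.6575

0.6575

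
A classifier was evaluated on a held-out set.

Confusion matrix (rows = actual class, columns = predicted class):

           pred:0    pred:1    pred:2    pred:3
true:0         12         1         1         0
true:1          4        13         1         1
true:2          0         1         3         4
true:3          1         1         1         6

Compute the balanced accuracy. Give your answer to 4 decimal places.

0.6458

Balanced accuracy = mean of per-class recall.
  0: recall = 12/14 = 0.85714
  1: recall = 13/19 = 0.68421
  2: recall = 3/8 = 0.37500
  3: recall = 6/9 = 0.66667
Mean = (0.85714 + 0.68421 + 0.37500 + 0.66667) / 4 = 0.6458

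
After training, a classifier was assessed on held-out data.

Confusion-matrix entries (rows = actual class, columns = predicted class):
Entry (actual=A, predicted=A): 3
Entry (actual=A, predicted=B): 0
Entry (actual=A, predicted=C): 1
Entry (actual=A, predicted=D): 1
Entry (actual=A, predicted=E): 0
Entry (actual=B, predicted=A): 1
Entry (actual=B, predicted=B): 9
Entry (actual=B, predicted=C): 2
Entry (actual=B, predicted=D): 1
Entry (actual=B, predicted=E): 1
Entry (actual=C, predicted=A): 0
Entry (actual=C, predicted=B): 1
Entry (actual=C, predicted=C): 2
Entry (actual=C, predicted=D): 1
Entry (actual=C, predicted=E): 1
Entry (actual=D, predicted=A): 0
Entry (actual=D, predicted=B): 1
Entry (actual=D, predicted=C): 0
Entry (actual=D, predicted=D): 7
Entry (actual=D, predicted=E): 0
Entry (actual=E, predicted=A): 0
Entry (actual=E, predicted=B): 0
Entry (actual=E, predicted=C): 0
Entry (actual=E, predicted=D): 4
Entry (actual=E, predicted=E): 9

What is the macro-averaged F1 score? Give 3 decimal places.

0.635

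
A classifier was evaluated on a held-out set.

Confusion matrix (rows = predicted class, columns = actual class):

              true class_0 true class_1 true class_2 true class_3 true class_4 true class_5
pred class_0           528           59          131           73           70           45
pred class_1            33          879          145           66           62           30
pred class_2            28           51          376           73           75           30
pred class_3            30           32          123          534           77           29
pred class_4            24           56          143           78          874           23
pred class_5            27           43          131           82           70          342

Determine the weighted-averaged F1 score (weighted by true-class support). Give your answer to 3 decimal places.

0.638

Per-class F1 score (2·TP/(2·TP+FP+FN)):
  class_0: TP=528, FP=59+131+73+70+45=378, FN=33+28+30+24+27=142 → 1056/1576 = 0.6701
  class_1: TP=879, FP=33+145+66+62+30=336, FN=59+51+32+56+43=241 → 1758/2335 = 0.7529
  class_2: TP=376, FP=28+51+73+75+30=257, FN=131+145+123+143+131=673 → 752/1682 = 0.4471
  class_3: TP=534, FP=30+32+123+77+29=291, FN=73+66+73+78+82=372 → 1068/1731 = 0.6170
  class_4: TP=874, FP=24+56+143+78+23=324, FN=70+62+75+77+70=354 → 1748/2426 = 0.7205
  class_5: TP=342, FP=27+43+131+82+70=353, FN=45+30+30+29+23=157 → 684/1194 = 0.5729
Weighted-F1 score = Σ (supportᵢ/N)·F1 scoreᵢ with N=5472: (670/5472)·0.6701 + (1120/5472)·0.7529 + (1049/5472)·0.4471 + (906/5472)·0.6170 + (1228/5472)·0.7205 + (499/5472)·0.5729 = 0.638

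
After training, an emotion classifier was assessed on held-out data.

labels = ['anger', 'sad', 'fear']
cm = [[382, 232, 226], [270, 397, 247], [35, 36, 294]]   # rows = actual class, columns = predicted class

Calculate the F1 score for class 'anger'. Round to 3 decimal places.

0.500

Treat 'anger' as positive and all other classes as negative.
F1 score = 2·TP/(2·TP+FP+FN).
anger: TP=382, FP=270+35=305, FN=232+226=458 → 764/1527 = 0.5003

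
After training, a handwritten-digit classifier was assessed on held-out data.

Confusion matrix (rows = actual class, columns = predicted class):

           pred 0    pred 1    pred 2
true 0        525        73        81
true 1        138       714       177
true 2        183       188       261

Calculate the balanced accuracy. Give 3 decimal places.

0.627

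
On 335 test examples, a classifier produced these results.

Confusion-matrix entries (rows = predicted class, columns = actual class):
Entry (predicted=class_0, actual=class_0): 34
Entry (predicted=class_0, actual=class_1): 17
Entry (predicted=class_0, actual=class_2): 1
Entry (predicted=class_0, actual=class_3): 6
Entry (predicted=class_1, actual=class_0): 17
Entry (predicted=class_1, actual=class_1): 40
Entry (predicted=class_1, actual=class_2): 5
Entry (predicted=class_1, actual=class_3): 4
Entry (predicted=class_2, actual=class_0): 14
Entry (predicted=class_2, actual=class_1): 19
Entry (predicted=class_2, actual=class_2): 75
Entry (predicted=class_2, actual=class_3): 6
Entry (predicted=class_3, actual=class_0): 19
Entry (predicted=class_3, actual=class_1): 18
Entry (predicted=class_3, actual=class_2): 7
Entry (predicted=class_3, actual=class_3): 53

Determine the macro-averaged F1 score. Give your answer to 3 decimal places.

Per-class F1 score (2·TP/(2·TP+FP+FN)):
  class_0: TP=34, FP=17+1+6=24, FN=17+14+19=50 → 68/142 = 0.4789
  class_1: TP=40, FP=17+5+4=26, FN=17+19+18=54 → 80/160 = 0.5000
  class_2: TP=75, FP=14+19+6=39, FN=1+5+7=13 → 150/202 = 0.7426
  class_3: TP=53, FP=19+18+7=44, FN=6+4+6=16 → 106/166 = 0.6386
Macro-F1 score = mean = (0.4789 + 0.5000 + 0.7426 + 0.6386) / 4 = 0.590

0.590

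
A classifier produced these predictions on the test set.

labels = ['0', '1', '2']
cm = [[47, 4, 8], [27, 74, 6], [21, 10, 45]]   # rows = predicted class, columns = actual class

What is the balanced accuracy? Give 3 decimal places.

0.699

Balanced accuracy = mean of per-class recall.
  0: recall = 47/95 = 0.4947
  1: recall = 74/88 = 0.8409
  2: recall = 45/59 = 0.7627
Mean = (0.4947 + 0.8409 + 0.7627) / 3 = 0.699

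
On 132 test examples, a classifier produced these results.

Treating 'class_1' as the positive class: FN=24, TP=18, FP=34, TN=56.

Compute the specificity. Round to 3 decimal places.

Specificity = TN/(TN+FP) = 56/(56+34) = 0.622

0.622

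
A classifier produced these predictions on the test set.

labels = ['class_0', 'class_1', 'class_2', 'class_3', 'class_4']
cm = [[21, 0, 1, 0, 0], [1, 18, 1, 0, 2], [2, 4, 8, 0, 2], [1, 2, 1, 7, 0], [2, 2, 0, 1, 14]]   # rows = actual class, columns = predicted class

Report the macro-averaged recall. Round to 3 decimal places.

Per-class recall (TP/(TP+FN)):
  class_0: TP=21, FN=0+1+0+0=1 → 21/22 = 0.9545
  class_1: TP=18, FN=1+1+0+2=4 → 18/22 = 0.8182
  class_2: TP=8, FN=2+4+0+2=8 → 8/16 = 0.5000
  class_3: TP=7, FN=1+2+1+0=4 → 7/11 = 0.6364
  class_4: TP=14, FN=2+2+0+1=5 → 14/19 = 0.7368
Macro-recall = mean = (0.9545 + 0.8182 + 0.5000 + 0.6364 + 0.7368) / 5 = 0.729

0.729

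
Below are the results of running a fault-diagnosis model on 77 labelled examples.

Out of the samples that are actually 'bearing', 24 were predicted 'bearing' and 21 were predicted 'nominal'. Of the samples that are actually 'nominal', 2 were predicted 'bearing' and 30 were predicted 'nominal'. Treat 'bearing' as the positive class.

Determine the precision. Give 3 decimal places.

0.923

Precision = TP/(TP+FP) = 24/(24+2) = 24/26 = 0.923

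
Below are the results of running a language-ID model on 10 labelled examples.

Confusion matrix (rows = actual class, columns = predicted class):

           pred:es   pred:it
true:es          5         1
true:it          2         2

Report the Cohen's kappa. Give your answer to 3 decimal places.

Observed agreement pₒ = trace/N = 7/10 = 0.7000
Expected agreement pₑ = Σ (rowᵢ·colᵢ)/N² = (6·7 + 4·3)/10² = 0.5400
κ = (pₒ − pₑ)/(1 − pₑ) = (0.7000 − 0.5400)/(1 − 0.5400) = 0.348

0.348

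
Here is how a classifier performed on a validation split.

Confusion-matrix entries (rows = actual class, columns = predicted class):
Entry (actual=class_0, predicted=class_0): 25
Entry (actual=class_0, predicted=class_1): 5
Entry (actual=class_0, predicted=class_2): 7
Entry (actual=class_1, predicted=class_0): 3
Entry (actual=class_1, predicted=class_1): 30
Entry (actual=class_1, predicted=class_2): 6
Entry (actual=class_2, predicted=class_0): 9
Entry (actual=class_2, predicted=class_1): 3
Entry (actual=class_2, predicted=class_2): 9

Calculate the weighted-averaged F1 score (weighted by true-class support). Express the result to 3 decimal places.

0.662

Per-class F1 score (2·TP/(2·TP+FP+FN)):
  class_0: TP=25, FP=3+9=12, FN=5+7=12 → 50/74 = 0.6757
  class_1: TP=30, FP=5+3=8, FN=3+6=9 → 60/77 = 0.7792
  class_2: TP=9, FP=7+6=13, FN=9+3=12 → 18/43 = 0.4186
Weighted-F1 score = Σ (supportᵢ/N)·F1 scoreᵢ with N=97: (37/97)·0.6757 + (39/97)·0.7792 + (21/97)·0.4186 = 0.662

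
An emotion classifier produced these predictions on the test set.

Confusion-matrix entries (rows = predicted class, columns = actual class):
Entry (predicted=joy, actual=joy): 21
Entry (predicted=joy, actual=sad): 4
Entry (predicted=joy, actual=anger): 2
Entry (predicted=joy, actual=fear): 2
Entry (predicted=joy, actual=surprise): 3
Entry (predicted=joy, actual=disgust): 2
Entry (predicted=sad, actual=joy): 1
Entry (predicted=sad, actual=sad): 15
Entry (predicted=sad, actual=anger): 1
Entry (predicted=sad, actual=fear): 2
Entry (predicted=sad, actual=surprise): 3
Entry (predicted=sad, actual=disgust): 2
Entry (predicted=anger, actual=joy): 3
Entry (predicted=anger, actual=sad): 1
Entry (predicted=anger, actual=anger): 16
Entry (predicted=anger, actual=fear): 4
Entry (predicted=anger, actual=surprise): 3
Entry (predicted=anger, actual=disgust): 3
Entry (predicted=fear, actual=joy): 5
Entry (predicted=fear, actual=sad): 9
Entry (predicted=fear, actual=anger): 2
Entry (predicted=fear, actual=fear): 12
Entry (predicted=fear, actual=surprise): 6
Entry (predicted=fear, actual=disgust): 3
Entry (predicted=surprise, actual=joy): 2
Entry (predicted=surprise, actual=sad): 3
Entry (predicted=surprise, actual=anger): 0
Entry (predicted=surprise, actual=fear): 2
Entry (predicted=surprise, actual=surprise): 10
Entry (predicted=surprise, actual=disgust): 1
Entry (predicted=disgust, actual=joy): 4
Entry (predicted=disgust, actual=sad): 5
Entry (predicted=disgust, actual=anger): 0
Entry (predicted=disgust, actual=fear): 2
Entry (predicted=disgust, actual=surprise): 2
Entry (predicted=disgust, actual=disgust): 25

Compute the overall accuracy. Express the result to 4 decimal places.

Accuracy = trace / total = (21+15+16+12+10+25=99) / 181 = 99/181 = 0.5470

0.5470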